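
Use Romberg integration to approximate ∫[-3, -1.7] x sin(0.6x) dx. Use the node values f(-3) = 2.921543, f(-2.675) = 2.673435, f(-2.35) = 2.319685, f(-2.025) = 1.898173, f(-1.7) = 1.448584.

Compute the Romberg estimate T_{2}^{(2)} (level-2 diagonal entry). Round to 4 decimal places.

2.9570

T_{0}^{(0)} (trapezoid, 1 panel, h=1.3000): 2.840583
T_{1}^{(0)} (trapezoid, 2 panels, h=0.6500): 2.928087
T_{2}^{(0)} (trapezoid, 4 panels, h=0.3250): 2.949816
T_{1}^{(1)} = 2.928087 + (2.928087 − 2.840583)/3 = 2.957255
T_{2}^{(1)} = 2.949816 + (2.949816 − 2.928087)/3 = 2.957059
T_{2}^{(2)} = 2.957059 + (2.957059 − 2.957255)/15 = 2.957046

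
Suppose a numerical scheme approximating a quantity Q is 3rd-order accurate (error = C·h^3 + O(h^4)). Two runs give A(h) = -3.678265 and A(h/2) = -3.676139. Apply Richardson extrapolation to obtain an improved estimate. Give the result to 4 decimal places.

The leading error scales as h^3; refining by a factor of 2 reduces it by 2^3 = 8.
Extrapolated value = (8·A(h/2) − A(h)) / (8 − 1)
= (8·(-3.676139) − (-3.678265)) / 7
= -25.730847 / 7 = -3.675835

-3.6758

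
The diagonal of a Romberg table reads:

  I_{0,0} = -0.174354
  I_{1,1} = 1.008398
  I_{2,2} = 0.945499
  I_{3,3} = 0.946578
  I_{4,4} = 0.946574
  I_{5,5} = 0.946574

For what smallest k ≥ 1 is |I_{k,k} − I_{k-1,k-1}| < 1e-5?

k = 4

|I_{1,1} − I_{0,0}| = 1.182752 ≥ 1e-5
|I_{2,2} − I_{1,1}| = 0.062899 ≥ 1e-5
|I_{3,3} − I_{2,2}| = 0.001079 ≥ 1e-5
|I_{4,4} − I_{3,3}| = 0.000004 < 1e-5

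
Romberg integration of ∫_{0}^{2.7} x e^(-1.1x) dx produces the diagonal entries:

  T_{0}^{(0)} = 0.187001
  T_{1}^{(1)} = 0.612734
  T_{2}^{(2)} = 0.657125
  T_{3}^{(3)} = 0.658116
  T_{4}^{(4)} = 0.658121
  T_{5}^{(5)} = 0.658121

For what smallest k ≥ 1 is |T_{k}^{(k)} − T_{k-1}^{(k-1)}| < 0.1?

k = 2

|T_{1}^{(1)} − T_{0}^{(0)}| = 0.425733 ≥ 0.1
|T_{2}^{(2)} − T_{1}^{(1)}| = 0.044391 < 0.1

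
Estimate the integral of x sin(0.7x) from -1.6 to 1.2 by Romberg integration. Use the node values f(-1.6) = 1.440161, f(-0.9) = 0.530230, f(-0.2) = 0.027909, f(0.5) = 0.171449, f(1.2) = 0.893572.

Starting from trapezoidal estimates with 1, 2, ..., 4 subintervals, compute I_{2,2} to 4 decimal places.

I_{0,0} (trapezoid, 1 panel, h=2.8000): 3.267226
I_{1,0} (trapezoid, 2 panels, h=1.4000): 1.672686
I_{2,0} (trapezoid, 4 panels, h=0.7000): 1.327518
I_{1,1} = 1.672686 + (1.672686 − 3.267226)/3 = 1.141173
I_{2,1} = 1.327518 + (1.327518 − 1.672686)/3 = 1.212462
I_{2,2} = 1.212462 + (1.212462 − 1.141173)/15 = 1.217215

1.2172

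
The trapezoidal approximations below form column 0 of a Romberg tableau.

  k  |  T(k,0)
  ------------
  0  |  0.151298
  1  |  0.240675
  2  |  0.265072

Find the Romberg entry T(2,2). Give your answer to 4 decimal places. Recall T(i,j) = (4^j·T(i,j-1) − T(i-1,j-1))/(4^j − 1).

Richardson extrapolation on the trapezoidal column (denominator 4−1=3):
T(1,1) = 0.240675 + (0.240675 − 0.151298)/3 = 0.270467
T(2,1) = 0.265072 + (0.265072 − 0.240675)/3 = 0.273204
T(2,2) = (16·0.273204 − 0.270467) / 15 = 0.273386

0.2734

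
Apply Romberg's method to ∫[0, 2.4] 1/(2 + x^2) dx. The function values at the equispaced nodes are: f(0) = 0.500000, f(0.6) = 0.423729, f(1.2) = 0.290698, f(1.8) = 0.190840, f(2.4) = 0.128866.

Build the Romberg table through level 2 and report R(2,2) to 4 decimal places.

R(0,0) (trapezoid, 1 panel, h=2.4000): 0.754639
R(1,0) (trapezoid, 2 panels, h=1.2000): 0.726157
R(2,0) (trapezoid, 4 panels, h=0.6000): 0.731820
R(1,1) = 0.726157 + (0.726157 − 0.754639)/3 = 0.716663
R(2,1) = 0.731820 + (0.731820 − 0.726157)/3 = 0.733708
R(2,2) = 0.733708 + (0.733708 − 0.716663)/15 = 0.734844

0.7348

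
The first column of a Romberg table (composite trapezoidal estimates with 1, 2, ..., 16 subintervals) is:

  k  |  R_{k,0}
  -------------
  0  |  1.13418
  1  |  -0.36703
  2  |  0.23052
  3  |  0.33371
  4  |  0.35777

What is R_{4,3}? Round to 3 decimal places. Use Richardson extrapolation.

R_{2,1} = 0.23052 + (0.23052 − (-0.36703))/3 = 0.42970
R_{3,1} = (4·0.33371 − 0.23052) / 3 = 0.36811
R_{4,1} = (4·0.35777 − 0.33371) / 3 = 0.36579
R_{3,2} = (16·0.36811 − 0.42970) / 15 = 0.36400
R_{4,2} = 0.36579 + (0.36579 − 0.36811)/15 = 0.36564
R_{4,3} = (64·0.36564 − 0.36400) / 63 = 0.36567
(Column j=1 coincides with Simpson's rule on the same nodes.)

0.366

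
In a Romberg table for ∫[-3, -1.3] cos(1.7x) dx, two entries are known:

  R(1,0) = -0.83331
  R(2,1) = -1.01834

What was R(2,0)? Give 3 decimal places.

From R(2,1) = (4·R(2,0) − R(1,0))/3, solve for R(2,0):
4·R(2,0) = 3·(-1.01834) + (-0.83331) = -3.88833
R(2,0) = -0.97208

-0.972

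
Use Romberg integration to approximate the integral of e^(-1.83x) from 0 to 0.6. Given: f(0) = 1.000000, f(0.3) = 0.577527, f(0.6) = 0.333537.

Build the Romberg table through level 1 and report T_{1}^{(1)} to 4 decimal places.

T_{0}^{(0)} (trapezoid, 1 panel, h=0.6000): 0.400061
T_{1}^{(0)} (trapezoid, 2 panels, h=0.3000): 0.373289
T_{1}^{(1)} = 0.373289 + (0.373289 − 0.400061)/3 = 0.364365

0.3644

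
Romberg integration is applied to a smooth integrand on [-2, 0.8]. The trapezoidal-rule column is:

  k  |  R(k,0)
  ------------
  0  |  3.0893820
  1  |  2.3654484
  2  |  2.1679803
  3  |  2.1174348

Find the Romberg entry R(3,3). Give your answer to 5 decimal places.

R(1,1) = 2.3654484 + (2.3654484 − 3.0893820)/3 = 2.1241372
R(2,1) = 2.1679803 + (2.1679803 − 2.3654484)/3 = 2.1021576
R(3,1) = (4·2.1174348 − 2.1679803) / 3 = 2.1005863
R(2,2) = 2.1021576 + (2.1021576 − 2.1241372)/15 = 2.1006923
R(3,2) = (16·2.1005863 − 2.1021576) / 15 = 2.1004815
R(3,3) = 2.1004815 + (2.1004815 − 2.1006923)/63 = 2.1004782

2.10048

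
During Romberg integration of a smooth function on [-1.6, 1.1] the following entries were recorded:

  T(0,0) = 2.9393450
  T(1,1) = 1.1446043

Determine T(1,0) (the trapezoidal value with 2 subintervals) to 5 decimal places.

1.59329

From T(1,1) = (4·T(1,0) − T(0,0))/3, solve for T(1,0):
4·T(1,0) = 3·1.1446043 + 2.9393450 = 6.3731579
T(1,0) = 1.5932895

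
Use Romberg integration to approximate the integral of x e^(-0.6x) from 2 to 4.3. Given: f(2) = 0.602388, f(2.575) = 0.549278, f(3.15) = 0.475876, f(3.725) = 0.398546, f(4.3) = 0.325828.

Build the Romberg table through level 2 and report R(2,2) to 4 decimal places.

R(0,0) (trapezoid, 1 panel, h=2.3000): 1.067448
R(1,0) (trapezoid, 2 panels, h=1.1500): 1.080982
R(2,0) (trapezoid, 4 panels, h=0.5750): 1.085490
R(1,1) = 1.080982 + (1.080982 − 1.067448)/3 = 1.085493
R(2,1) = 1.085490 + (1.085490 − 1.080982)/3 = 1.086993
R(2,2) = 1.086993 + (1.086993 − 1.085493)/15 = 1.087093

1.0871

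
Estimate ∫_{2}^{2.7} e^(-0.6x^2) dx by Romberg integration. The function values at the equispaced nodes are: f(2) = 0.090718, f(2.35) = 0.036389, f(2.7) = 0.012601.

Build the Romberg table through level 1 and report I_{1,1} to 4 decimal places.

0.0290

I_{0,0} (trapezoid, 1 panel, h=0.7000): 0.036162
I_{1,0} (trapezoid, 2 panels, h=0.3500): 0.030817
I_{1,1} = 0.030817 + (0.030817 − 0.036162)/3 = 0.029035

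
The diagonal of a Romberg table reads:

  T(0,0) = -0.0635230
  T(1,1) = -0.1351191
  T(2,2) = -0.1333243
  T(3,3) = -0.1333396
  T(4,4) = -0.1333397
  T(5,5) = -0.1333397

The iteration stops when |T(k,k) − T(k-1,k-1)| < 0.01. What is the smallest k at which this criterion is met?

|T(1,1) − T(0,0)| = 0.0715961 ≥ 0.01
|T(2,2) − T(1,1)| = 0.0017948 < 0.01

k = 2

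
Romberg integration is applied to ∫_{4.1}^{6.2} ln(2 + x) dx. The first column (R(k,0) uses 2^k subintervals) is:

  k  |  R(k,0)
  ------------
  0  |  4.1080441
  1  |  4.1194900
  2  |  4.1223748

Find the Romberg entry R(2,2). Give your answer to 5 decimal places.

Richardson extrapolation on the trapezoidal column (denominator 4−1=3):
R(1,1) = 4.1194900 + (4.1194900 − 4.1080441)/3 = 4.1233053
R(2,1) = (4·4.1223748 − 4.1194900) / 3 = 4.1233364
R(2,2) = (16·4.1233364 − 4.1233053) / 15 = 4.1233385
(Column j=1 coincides with Simpson's rule on the same nodes.)

4.12334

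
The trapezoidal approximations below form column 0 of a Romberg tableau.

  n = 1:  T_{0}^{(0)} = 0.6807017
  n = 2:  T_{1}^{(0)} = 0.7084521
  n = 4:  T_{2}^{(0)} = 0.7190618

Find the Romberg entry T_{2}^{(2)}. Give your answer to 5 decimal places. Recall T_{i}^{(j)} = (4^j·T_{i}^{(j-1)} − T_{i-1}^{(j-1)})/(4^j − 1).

0.72292

T_{1}^{(1)} = 0.7084521 + (0.7084521 − 0.6807017)/3 = 0.7177022
T_{2}^{(1)} = (4·0.7190618 − 0.7084521) / 3 = 0.7225984
T_{2}^{(2)} = (16·0.7225984 − 0.7177022) / 15 = 0.7229248
(Column j=1 coincides with Simpson's rule on the same nodes.)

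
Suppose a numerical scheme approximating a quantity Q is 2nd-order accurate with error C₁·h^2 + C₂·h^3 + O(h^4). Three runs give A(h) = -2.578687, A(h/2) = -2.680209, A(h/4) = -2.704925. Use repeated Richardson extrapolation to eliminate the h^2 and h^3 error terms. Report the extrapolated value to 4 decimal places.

First eliminate the h^2 term (factor 2^2 = 4):
  B₁ = (4·(-2.680209) − (-2.578687))/3 = -2.714050
  B₂ = (4·(-2.704925) − (-2.680209))/3 = -2.713164
Then eliminate the h^3 term (factor 2^3 = 8):
  (8·(-2.713164) − (-2.714050))/7 = -2.713037

-2.7130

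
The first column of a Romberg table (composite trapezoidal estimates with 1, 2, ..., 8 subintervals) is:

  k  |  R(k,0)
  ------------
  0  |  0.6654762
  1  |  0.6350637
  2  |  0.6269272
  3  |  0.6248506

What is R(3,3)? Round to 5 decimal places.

0.62415

Richardson extrapolation on the trapezoidal column (denominator 4−1=3):
R(1,1) = (4·0.6350637 − 0.6654762) / 3 = 0.6249262
R(2,1) = 0.6269272 + (0.6269272 − 0.6350637)/3 = 0.6242150
R(3,1) = 0.6248506 + (0.6248506 − 0.6269272)/3 = 0.6241584
R(2,2) = (16·0.6242150 − 0.6249262) / 15 = 0.6241676
R(3,2) = 0.6241584 + (0.6241584 − 0.6242150)/15 = 0.6241546
R(3,3) = 0.6241546 + (0.6241546 − 0.6241676)/63 = 0.6241544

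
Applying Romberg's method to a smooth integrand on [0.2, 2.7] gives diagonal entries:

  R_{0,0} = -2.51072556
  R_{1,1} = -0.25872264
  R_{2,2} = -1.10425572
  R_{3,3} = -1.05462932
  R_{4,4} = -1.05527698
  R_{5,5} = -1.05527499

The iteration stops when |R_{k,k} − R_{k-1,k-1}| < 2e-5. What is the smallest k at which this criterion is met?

k = 5

|R_{1,1} − R_{0,0}| = 2.25200292 ≥ 2e-5
|R_{2,2} − R_{1,1}| = 0.84553308 ≥ 2e-5
|R_{3,3} − R_{2,2}| = 0.04962640 ≥ 2e-5
|R_{4,4} − R_{3,3}| = 0.00064766 ≥ 2e-5
|R_{5,5} − R_{4,4}| = 0.00000199 < 2e-5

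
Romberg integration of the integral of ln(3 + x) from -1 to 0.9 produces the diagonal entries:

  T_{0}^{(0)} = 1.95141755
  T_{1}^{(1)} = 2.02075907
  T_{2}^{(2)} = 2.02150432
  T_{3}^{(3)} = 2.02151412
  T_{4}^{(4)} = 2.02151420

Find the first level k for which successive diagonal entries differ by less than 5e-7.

|T_{1}^{(1)} − T_{0}^{(0)}| = 0.06934152 ≥ 5e-7
|T_{2}^{(2)} − T_{1}^{(1)}| = 0.00074525 ≥ 5e-7
|T_{3}^{(3)} − T_{2}^{(2)}| = 0.00000980 ≥ 5e-7
|T_{4}^{(4)} − T_{3}^{(3)}| = 0.00000008 < 5e-7

k = 4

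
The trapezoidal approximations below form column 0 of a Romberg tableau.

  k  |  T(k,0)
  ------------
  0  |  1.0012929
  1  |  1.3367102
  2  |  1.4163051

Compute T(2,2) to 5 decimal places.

Richardson extrapolation on the trapezoidal column (denominator 4−1=3):
T(1,1) = (4·1.3367102 − 1.0012929) / 3 = 1.4485160
T(2,1) = (4·1.4163051 − 1.3367102) / 3 = 1.4428367
T(2,2) = (16·1.4428367 − 1.4485160) / 15 = 1.4424581

1.44246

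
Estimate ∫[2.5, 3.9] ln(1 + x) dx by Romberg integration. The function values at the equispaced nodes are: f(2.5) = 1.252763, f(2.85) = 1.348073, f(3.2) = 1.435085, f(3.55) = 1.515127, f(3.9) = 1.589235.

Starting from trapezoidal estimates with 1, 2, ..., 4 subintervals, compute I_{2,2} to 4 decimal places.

2.0026

I_{0,0} (trapezoid, 1 panel, h=1.4000): 1.989399
I_{1,0} (trapezoid, 2 panels, h=0.7000): 1.999259
I_{2,0} (trapezoid, 4 panels, h=0.3500): 2.001749
I_{1,1} = 1.999259 + (1.999259 − 1.989399)/3 = 2.002546
I_{2,1} = 2.001749 + (2.001749 − 1.999259)/3 = 2.002579
I_{2,2} = 2.002579 + (2.002579 − 2.002546)/15 = 2.002581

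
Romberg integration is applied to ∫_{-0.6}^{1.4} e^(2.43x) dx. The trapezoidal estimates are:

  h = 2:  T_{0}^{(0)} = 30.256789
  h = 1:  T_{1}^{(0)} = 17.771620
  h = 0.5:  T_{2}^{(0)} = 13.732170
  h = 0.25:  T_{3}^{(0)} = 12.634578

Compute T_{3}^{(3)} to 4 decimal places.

T_{1}^{(1)} = (4·17.771620 − 30.256789) / 3 = 13.609897
T_{2}^{(1)} = (4·13.732170 − 17.771620) / 3 = 12.385687
T_{3}^{(1)} = (4·12.634578 − 13.732170) / 3 = 12.268714
T_{2}^{(2)} = (16·12.385687 − 13.609897) / 15 = 12.304073
T_{3}^{(2)} = (16·12.268714 − 12.385687) / 15 = 12.260916
T_{3}^{(3)} = (64·12.260916 − 12.304073) / 63 = 12.260231

12.2602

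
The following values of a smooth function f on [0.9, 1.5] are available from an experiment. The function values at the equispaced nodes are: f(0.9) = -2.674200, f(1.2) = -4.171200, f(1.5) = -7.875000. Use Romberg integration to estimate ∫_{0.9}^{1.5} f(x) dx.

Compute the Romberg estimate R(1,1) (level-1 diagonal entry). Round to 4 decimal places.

R(0,0) (trapezoid, 1 panel, h=0.6000): -3.164760
R(1,0) (trapezoid, 2 panels, h=0.3000): -2.833740
R(1,1) = -2.833740 + (-2.833740 − (-3.164760))/3 = -2.723400

-2.7234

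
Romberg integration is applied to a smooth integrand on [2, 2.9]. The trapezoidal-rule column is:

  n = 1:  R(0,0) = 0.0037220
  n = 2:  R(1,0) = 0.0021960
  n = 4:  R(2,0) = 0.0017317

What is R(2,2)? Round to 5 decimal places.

Richardson extrapolation on the trapezoidal column (denominator 4−1=3):
R(1,1) = (4·0.0021960 − 0.0037220) / 3 = 0.0016873
R(2,1) = 0.0017317 + (0.0017317 − 0.0021960)/3 = 0.0015769
R(2,2) = 0.0015769 + (0.0015769 − 0.0016873)/15 = 0.0015695

0.00157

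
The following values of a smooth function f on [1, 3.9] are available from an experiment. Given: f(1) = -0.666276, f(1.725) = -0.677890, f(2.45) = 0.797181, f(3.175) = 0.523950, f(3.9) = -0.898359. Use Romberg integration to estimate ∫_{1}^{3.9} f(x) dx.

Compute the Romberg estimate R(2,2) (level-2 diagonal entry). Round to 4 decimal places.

-0.2034

R(0,0) (trapezoid, 1 panel, h=2.9000): -2.268721
R(1,0) (trapezoid, 2 panels, h=1.4500): 0.021552
R(2,0) (trapezoid, 4 panels, h=0.7250): -0.100830
R(1,1) = 0.021552 + (0.021552 − (-2.268721))/3 = 0.784976
R(2,1) = -0.100830 + (-0.100830 − 0.021552)/3 = -0.141624
R(2,2) = -0.141624 + (-0.141624 − 0.784976)/15 = -0.203397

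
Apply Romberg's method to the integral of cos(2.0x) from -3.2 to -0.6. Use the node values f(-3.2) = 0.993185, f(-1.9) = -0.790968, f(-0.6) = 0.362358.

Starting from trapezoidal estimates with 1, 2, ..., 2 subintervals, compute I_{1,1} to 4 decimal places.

-0.7836

I_{0,0} (trapezoid, 1 panel, h=2.6000): 1.762206
I_{1,0} (trapezoid, 2 panels, h=1.3000): -0.147155
I_{1,1} = -0.147155 + (-0.147155 − 1.762206)/3 = -0.783609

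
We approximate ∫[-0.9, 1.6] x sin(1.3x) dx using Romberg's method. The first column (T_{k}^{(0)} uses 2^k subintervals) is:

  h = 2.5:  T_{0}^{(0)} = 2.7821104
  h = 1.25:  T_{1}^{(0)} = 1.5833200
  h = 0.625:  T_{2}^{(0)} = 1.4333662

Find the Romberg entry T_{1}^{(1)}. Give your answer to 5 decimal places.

Richardson extrapolation on the trapezoidal column (denominator 4−1=3):
T_{1}^{(1)} = 1.5833200 + (1.5833200 − 2.7821104)/3 = 1.1837232

1.18372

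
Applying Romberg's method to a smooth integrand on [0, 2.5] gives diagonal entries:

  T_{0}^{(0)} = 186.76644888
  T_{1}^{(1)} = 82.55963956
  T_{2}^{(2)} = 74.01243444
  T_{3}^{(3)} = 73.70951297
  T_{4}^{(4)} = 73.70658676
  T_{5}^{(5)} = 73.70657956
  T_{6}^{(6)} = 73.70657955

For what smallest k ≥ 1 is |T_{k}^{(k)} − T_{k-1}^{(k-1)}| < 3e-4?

|T_{1}^{(1)} − T_{0}^{(0)}| = 104.20680932 ≥ 3e-4
|T_{2}^{(2)} − T_{1}^{(1)}| = 8.54720512 ≥ 3e-4
|T_{3}^{(3)} − T_{2}^{(2)}| = 0.30292147 ≥ 3e-4
|T_{4}^{(4)} − T_{3}^{(3)}| = 0.00292621 ≥ 3e-4
|T_{5}^{(5)} − T_{4}^{(4)}| = 0.00000720 < 3e-4

k = 5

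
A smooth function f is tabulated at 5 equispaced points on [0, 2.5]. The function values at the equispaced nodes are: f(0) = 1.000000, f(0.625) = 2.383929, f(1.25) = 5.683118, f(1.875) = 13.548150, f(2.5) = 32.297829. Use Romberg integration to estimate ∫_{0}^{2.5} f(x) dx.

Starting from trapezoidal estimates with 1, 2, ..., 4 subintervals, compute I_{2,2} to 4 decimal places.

22.5308

I_{0,0} (trapezoid, 1 panel, h=2.5000): 41.622286
I_{1,0} (trapezoid, 2 panels, h=1.2500): 27.915041
I_{2,0} (trapezoid, 4 panels, h=0.6250): 23.915070
I_{1,1} = 27.915041 + (27.915041 − 41.622286)/3 = 23.345959
I_{2,1} = 23.915070 + (23.915070 − 27.915041)/3 = 22.581746
I_{2,2} = 22.581746 + (22.581746 − 23.345959)/15 = 22.530798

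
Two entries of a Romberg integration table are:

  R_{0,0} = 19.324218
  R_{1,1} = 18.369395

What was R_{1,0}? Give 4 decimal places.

18.6081

From R_{1,1} = (4·R_{1,0} − R_{0,0})/3, solve for R_{1,0}:
4·R_{1,0} = 3·18.369395 + 19.324218 = 74.432403
R_{1,0} = 18.608101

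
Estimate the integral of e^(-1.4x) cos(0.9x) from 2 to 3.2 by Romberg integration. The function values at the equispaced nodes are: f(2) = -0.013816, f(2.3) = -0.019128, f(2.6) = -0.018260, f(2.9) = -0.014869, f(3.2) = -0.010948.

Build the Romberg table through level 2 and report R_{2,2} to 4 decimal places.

R_{0,0} (trapezoid, 1 panel, h=1.2000): -0.014858
R_{1,0} (trapezoid, 2 panels, h=0.6000): -0.018385
R_{2,0} (trapezoid, 4 panels, h=0.3000): -0.019392
R_{1,1} = -0.018385 + (-0.018385 − (-0.014858))/3 = -0.019561
R_{2,1} = -0.019392 + (-0.019392 − (-0.018385))/3 = -0.019728
R_{2,2} = -0.019728 + (-0.019728 − (-0.019561))/15 = -0.019739

-0.0197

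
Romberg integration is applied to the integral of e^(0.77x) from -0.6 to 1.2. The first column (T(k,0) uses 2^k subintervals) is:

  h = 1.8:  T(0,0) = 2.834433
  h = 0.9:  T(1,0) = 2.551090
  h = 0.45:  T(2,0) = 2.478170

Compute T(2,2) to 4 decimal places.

Richardson extrapolation on the trapezoidal column (denominator 4−1=3):
T(1,1) = 2.551090 + (2.551090 − 2.834433)/3 = 2.456642
T(2,1) = (4·2.478170 − 2.551090) / 3 = 2.453863
T(2,2) = 2.453863 + (2.453863 − 2.456642)/15 = 2.453678

2.4537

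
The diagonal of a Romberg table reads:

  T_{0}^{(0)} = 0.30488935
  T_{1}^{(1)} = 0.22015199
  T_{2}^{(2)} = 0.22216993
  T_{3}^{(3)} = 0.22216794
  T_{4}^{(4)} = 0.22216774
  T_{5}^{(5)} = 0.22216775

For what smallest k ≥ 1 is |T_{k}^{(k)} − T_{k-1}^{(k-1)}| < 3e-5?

k = 3

|T_{1}^{(1)} − T_{0}^{(0)}| = 0.08473736 ≥ 3e-5
|T_{2}^{(2)} − T_{1}^{(1)}| = 0.00201794 ≥ 3e-5
|T_{3}^{(3)} − T_{2}^{(2)}| = 0.00000199 < 3e-5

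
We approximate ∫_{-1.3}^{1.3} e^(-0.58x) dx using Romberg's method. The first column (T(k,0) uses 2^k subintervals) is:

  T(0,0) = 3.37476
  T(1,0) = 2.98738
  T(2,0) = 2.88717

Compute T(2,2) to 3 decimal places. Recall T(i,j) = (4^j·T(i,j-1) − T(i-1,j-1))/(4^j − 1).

2.853

Richardson extrapolation on the trapezoidal column (denominator 4−1=3):
T(1,1) = 2.98738 + (2.98738 − 3.37476)/3 = 2.85825
T(2,1) = (4·2.88717 − 2.98738) / 3 = 2.85377
T(2,2) = 2.85377 + (2.85377 − 2.85825)/15 = 2.85347
(Column j=1 coincides with Simpson's rule on the same nodes.)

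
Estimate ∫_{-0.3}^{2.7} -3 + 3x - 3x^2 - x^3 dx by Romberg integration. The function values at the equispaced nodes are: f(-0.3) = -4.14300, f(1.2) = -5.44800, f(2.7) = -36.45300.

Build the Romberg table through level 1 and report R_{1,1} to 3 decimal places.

R_{0,0} (trapezoid, 1 panel, h=3.0000): -60.89400
R_{1,0} (trapezoid, 2 panels, h=1.5000): -38.61900
R_{1,1} = -38.61900 + (-38.61900 − (-60.89400))/3 = -31.19400

-31.194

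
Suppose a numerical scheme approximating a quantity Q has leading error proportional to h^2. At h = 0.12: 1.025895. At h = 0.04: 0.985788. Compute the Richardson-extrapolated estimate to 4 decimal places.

0.9808

Extrapolated value = (9·A(h/3) − A(h)) / (9 − 1)
= (9·0.985788 − 1.025895) / 8
= 7.846197 / 8 = 0.980775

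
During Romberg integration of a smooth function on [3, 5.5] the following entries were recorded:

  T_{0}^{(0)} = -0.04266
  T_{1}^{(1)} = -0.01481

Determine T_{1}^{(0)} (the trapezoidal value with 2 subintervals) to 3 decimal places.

-0.022

From T_{1}^{(1)} = (4·T_{1}^{(0)} − T_{0}^{(0)})/3, solve for T_{1}^{(0)}:
4·T_{1}^{(0)} = 3·(-0.01481) + (-0.04266) = -0.08709
T_{1}^{(0)} = -0.02177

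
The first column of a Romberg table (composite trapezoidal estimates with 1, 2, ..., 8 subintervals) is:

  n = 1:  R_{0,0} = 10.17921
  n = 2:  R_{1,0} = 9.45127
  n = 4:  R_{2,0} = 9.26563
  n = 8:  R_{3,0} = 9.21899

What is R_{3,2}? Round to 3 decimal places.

9.203

Richardson extrapolation on the trapezoidal column (denominator 4−1=3):
R_{2,1} = 9.26563 + (9.26563 − 9.45127)/3 = 9.20375
R_{3,1} = 9.21899 + (9.21899 − 9.26563)/3 = 9.20344
R_{3,2} = (16·9.20344 − 9.20375) / 15 = 9.20342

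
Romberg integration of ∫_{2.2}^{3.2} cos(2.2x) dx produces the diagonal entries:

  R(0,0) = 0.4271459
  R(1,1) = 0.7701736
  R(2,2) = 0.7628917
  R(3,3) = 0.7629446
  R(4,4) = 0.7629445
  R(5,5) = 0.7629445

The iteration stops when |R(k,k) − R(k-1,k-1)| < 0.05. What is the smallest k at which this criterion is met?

|R(1,1) − R(0,0)| = 0.3430277 ≥ 0.05
|R(2,2) − R(1,1)| = 0.0072819 < 0.05

k = 2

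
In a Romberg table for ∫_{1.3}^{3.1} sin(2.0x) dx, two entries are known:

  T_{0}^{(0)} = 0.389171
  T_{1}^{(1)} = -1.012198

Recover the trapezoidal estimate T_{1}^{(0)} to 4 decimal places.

-0.6619

From T_{1}^{(1)} = (4·T_{1}^{(0)} − T_{0}^{(0)})/3, solve for T_{1}^{(0)}:
4·T_{1}^{(0)} = 3·(-1.012198) + 0.389171 = -2.647423
T_{1}^{(0)} = -0.661856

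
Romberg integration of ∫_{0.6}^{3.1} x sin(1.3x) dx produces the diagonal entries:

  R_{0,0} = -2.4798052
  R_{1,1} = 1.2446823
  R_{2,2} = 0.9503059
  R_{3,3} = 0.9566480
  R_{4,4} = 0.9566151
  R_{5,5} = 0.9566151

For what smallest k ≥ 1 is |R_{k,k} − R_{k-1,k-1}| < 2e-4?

|R_{1,1} − R_{0,0}| = 3.7244875 ≥ 2e-4
|R_{2,2} − R_{1,1}| = 0.2943764 ≥ 2e-4
|R_{3,3} − R_{2,2}| = 0.0063421 ≥ 2e-4
|R_{4,4} − R_{3,3}| = 0.0000329 < 2e-4

k = 4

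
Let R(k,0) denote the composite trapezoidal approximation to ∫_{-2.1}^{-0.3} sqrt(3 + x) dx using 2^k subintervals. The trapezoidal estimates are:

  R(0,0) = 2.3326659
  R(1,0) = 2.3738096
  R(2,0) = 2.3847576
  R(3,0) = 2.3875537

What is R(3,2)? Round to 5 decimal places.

Richardson extrapolation on the trapezoidal column (denominator 4−1=3):
R(2,1) = 2.3847576 + (2.3847576 − 2.3738096)/3 = 2.3884069
R(3,1) = 2.3875537 + (2.3875537 − 2.3847576)/3 = 2.3884857
R(3,2) = 2.3884857 + (2.3884857 − 2.3884069)/15 = 2.3884910

2.38849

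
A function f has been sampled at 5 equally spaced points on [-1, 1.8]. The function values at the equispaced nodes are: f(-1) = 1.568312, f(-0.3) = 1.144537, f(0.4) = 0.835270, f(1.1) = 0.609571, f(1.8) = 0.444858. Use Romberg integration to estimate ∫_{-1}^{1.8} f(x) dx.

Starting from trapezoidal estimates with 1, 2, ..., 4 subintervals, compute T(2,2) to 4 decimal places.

T(0,0) (trapezoid, 1 panel, h=2.8000): 2.818438
T(1,0) (trapezoid, 2 panels, h=1.4000): 2.578597
T(2,0) (trapezoid, 4 panels, h=0.7000): 2.517174
T(1,1) = 2.578597 + (2.578597 − 2.818438)/3 = 2.498650
T(2,1) = 2.517174 + (2.517174 − 2.578597)/3 = 2.496700
T(2,2) = 2.496700 + (2.496700 − 2.498650)/15 = 2.496570

2.4966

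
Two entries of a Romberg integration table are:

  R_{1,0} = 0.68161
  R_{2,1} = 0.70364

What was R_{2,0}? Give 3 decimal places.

From R_{2,1} = (4·R_{2,0} − R_{1,0})/3, solve for R_{2,0}:
4·R_{2,0} = 3·0.70364 + 0.68161 = 2.79253
R_{2,0} = 0.69813

0.698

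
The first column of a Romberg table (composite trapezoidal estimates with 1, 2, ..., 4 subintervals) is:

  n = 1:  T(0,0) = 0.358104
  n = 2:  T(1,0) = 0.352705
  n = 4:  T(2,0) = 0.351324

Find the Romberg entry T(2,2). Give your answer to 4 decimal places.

T(1,1) = (4·0.352705 − 0.358104) / 3 = 0.350905
T(2,1) = (4·0.351324 − 0.352705) / 3 = 0.350864
T(2,2) = 0.350864 + (0.350864 − 0.350905)/15 = 0.350861

0.3509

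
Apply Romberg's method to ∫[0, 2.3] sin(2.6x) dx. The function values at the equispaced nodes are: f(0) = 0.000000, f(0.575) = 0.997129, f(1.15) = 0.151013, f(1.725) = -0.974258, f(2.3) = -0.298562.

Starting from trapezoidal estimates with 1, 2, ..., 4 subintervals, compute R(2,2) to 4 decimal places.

R(0,0) (trapezoid, 1 panel, h=2.3000): -0.343346
R(1,0) (trapezoid, 2 panels, h=1.1500): 0.001992
R(2,0) (trapezoid, 4 panels, h=0.5750): 0.014147
R(1,1) = 0.001992 + (0.001992 − (-0.343346))/3 = 0.117105
R(2,1) = 0.014147 + (0.014147 − 0.001992)/3 = 0.018199
R(2,2) = 0.018199 + (0.018199 − 0.117105)/15 = 0.011605

0.0116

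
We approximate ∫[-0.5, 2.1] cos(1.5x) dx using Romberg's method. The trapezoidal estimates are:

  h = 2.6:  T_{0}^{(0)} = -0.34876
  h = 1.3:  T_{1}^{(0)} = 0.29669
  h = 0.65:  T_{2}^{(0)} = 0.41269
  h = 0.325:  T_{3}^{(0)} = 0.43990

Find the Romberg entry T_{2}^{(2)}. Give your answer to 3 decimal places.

T_{1}^{(1)} = (4·0.29669 − (-0.34876)) / 3 = 0.51184
T_{2}^{(1)} = 0.41269 + (0.41269 − 0.29669)/3 = 0.45136
T_{2}^{(2)} = (16·0.45136 − 0.51184) / 15 = 0.44733

0.447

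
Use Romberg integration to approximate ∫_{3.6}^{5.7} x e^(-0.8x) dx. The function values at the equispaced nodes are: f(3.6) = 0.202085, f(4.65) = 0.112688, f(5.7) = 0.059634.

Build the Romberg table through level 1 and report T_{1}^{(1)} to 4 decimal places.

T_{0}^{(0)} (trapezoid, 1 panel, h=2.1000): 0.274805
T_{1}^{(0)} (trapezoid, 2 panels, h=1.0500): 0.255725
T_{1}^{(1)} = 0.255725 + (0.255725 − 0.274805)/3 = 0.249365

0.2494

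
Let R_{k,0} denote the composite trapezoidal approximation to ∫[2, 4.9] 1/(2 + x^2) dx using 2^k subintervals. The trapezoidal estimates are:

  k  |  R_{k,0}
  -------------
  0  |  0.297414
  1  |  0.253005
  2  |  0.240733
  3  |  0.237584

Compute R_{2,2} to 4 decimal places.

0.2365

Richardson extrapolation on the trapezoidal column (denominator 4−1=3):
R_{1,1} = 0.253005 + (0.253005 − 0.297414)/3 = 0.238202
R_{2,1} = 0.240733 + (0.240733 − 0.253005)/3 = 0.236642
R_{2,2} = (16·0.236642 − 0.238202) / 15 = 0.236538
(Column j=1 coincides with Simpson's rule on the same nodes.)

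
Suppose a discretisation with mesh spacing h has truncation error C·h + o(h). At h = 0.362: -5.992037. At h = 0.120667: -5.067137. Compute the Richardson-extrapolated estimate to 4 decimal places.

-4.6047

The leading error scales as h; refining by a factor of 3 reduces it by 3^1 = 3.
Extrapolated value = (3·A(h/3) − A(h)) / (3 − 1)
= (3·(-5.067137) − (-5.992037)) / 2
= -9.209374 / 2 = -4.604687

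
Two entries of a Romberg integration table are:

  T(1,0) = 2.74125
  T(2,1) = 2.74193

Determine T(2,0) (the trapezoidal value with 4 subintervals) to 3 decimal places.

2.742

From T(2,1) = (4·T(2,0) − T(1,0))/3, solve for T(2,0):
4·T(2,0) = 3·2.74193 + 2.74125 = 10.96704
T(2,0) = 2.74176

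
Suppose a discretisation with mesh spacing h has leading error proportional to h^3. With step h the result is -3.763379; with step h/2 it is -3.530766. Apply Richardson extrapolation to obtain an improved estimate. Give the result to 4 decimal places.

The leading error scales as h^3; refining by a factor of 2 reduces it by 2^3 = 8.
Extrapolated value = (8·A(h/2) − A(h)) / (8 − 1)
= (8·(-3.530766) − (-3.763379)) / 7
= -24.482749 / 7 = -3.497536

-3.4975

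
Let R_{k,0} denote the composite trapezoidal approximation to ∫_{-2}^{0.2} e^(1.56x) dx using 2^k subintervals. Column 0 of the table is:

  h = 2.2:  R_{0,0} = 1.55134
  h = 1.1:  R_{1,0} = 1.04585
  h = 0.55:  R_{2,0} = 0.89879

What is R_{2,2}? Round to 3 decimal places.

0.848

Richardson extrapolation on the trapezoidal column (denominator 4−1=3):
R_{1,1} = 1.04585 + (1.04585 − 1.55134)/3 = 0.87735
R_{2,1} = (4·0.89879 − 1.04585) / 3 = 0.84977
R_{2,2} = 0.84977 + (0.84977 − 0.87735)/15 = 0.84793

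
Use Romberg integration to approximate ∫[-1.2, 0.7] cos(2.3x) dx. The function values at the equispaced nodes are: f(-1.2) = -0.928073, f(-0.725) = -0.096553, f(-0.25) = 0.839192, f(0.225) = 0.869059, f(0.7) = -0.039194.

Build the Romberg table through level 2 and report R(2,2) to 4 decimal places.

R(0,0) (trapezoid, 1 panel, h=1.9000): -0.918904
R(1,0) (trapezoid, 2 panels, h=0.9500): 0.337781
R(2,0) (trapezoid, 4 panels, h=0.4750): 0.535831
R(1,1) = 0.337781 + (0.337781 − (-0.918904))/3 = 0.756676
R(2,1) = 0.535831 + (0.535831 − 0.337781)/3 = 0.601848
R(2,2) = 0.601848 + (0.601848 − 0.756676)/15 = 0.591526

0.5915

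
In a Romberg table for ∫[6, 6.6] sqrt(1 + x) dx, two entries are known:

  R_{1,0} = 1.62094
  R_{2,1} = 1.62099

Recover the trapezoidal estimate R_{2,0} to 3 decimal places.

1.621

From R_{2,1} = (4·R_{2,0} − R_{1,0})/3, solve for R_{2,0}:
4·R_{2,0} = 3·1.62099 + 1.62094 = 6.48391
R_{2,0} = 1.62098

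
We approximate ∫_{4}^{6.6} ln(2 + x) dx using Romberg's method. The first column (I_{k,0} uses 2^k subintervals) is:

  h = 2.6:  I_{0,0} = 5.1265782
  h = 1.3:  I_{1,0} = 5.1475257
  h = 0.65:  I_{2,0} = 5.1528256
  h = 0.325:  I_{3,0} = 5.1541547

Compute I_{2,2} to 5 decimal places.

Richardson extrapolation on the trapezoidal column (denominator 4−1=3):
I_{1,1} = (4·5.1475257 − 5.1265782) / 3 = 5.1545082
I_{2,1} = 5.1528256 + (5.1528256 − 5.1475257)/3 = 5.1545922
I_{2,2} = (16·5.1545922 − 5.1545082) / 15 = 5.1545978

5.15460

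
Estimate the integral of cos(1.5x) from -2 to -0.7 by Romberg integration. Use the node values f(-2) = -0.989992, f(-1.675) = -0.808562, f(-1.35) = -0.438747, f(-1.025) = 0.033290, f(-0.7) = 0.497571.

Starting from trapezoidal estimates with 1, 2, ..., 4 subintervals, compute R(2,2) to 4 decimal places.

-0.4842

R(0,0) (trapezoid, 1 panel, h=1.3000): -0.320074
R(1,0) (trapezoid, 2 panels, h=0.6500): -0.445222
R(2,0) (trapezoid, 4 panels, h=0.3250): -0.474575
R(1,1) = -0.445222 + (-0.445222 − (-0.320074))/3 = -0.486938
R(2,1) = -0.474575 + (-0.474575 − (-0.445222))/3 = -0.484359
R(2,2) = -0.484359 + (-0.484359 − (-0.486938))/15 = -0.484187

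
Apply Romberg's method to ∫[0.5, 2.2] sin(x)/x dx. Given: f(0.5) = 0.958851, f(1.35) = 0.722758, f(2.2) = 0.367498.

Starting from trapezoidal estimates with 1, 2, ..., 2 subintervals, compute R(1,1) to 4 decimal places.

1.1949

R(0,0) (trapezoid, 1 panel, h=1.7000): 1.127397
R(1,0) (trapezoid, 2 panels, h=0.8500): 1.178043
R(1,1) = 1.178043 + (1.178043 − 1.127397)/3 = 1.194925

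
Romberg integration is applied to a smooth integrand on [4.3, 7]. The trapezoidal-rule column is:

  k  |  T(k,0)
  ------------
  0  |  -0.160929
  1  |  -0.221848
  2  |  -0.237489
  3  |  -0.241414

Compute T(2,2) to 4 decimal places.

-0.2427

Richardson extrapolation on the trapezoidal column (denominator 4−1=3):
T(1,1) = -0.221848 + (-0.221848 − (-0.160929))/3 = -0.242154
T(2,1) = -0.237489 + (-0.237489 − (-0.221848))/3 = -0.242703
T(2,2) = (16·(-0.242703) − (-0.242154)) / 15 = -0.242740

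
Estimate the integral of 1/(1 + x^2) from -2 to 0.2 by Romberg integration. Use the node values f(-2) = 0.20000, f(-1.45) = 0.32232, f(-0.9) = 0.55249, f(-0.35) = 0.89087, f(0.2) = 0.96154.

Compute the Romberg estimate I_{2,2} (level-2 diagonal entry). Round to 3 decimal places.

I_{0,0} (trapezoid, 1 panel, h=2.2000): 1.27769
I_{1,0} (trapezoid, 2 panels, h=1.1000): 1.24659
I_{2,0} (trapezoid, 4 panels, h=0.5500): 1.29055
I_{1,1} = 1.24659 + (1.24659 − 1.27769)/3 = 1.23622
I_{2,1} = 1.29055 + (1.29055 − 1.24659)/3 = 1.30520
I_{2,2} = 1.30520 + (1.30520 − 1.23622)/15 = 1.30980

1.310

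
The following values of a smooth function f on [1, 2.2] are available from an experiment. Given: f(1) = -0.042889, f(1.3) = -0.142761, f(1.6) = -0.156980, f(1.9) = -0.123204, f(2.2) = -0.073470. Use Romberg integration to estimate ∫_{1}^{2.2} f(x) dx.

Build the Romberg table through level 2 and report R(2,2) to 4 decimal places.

R(0,0) (trapezoid, 1 panel, h=1.2000): -0.069815
R(1,0) (trapezoid, 2 panels, h=0.6000): -0.129096
R(2,0) (trapezoid, 4 panels, h=0.3000): -0.144337
R(1,1) = -0.129096 + (-0.129096 − (-0.069815))/3 = -0.148856
R(2,1) = -0.144337 + (-0.144337 − (-0.129096))/3 = -0.149417
R(2,2) = -0.149417 + (-0.149417 − (-0.148856))/15 = -0.149454

-0.1495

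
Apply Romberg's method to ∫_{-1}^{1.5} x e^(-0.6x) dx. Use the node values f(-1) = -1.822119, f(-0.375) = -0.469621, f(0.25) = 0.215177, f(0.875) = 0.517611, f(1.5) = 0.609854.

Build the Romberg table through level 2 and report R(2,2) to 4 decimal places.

R(0,0) (trapezoid, 1 panel, h=2.5000): -1.515331
R(1,0) (trapezoid, 2 panels, h=1.2500): -0.488694
R(2,0) (trapezoid, 4 panels, h=0.6250): -0.214353
R(1,1) = -0.488694 + (-0.488694 − (-1.515331))/3 = -0.146482
R(2,1) = -0.214353 + (-0.214353 − (-0.488694))/3 = -0.122906
R(2,2) = -0.122906 + (-0.122906 − (-0.146482))/15 = -0.121334

-0.1213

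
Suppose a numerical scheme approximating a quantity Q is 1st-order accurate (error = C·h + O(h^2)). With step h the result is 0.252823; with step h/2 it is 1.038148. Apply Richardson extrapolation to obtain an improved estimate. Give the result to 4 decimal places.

1.8235

Extrapolated value = (2·A(h/2) − A(h)) / (2 − 1)
= (2·1.038148 − 0.252823) / 1
= 1.823473 / 1 = 1.823473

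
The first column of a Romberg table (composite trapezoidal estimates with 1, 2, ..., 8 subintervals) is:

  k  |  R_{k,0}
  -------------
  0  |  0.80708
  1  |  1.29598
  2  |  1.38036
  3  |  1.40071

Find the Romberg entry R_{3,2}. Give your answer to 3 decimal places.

Richardson extrapolation on the trapezoidal column (denominator 4−1=3):
R_{2,1} = 1.38036 + (1.38036 − 1.29598)/3 = 1.40849
R_{3,1} = 1.40071 + (1.40071 − 1.38036)/3 = 1.40749
R_{3,2} = (16·1.40749 − 1.40849) / 15 = 1.40742

1.407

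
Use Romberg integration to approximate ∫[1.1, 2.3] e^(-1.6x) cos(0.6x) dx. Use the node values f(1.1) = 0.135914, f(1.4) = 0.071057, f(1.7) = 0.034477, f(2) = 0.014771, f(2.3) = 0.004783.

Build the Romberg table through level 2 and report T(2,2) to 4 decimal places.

0.0553

T(0,0) (trapezoid, 1 panel, h=1.2000): 0.084418
T(1,0) (trapezoid, 2 panels, h=0.6000): 0.062895
T(2,0) (trapezoid, 4 panels, h=0.3000): 0.057196
T(1,1) = 0.062895 + (0.062895 − 0.084418)/3 = 0.055721
T(2,1) = 0.057196 + (0.057196 − 0.062895)/3 = 0.055296
T(2,2) = 0.055296 + (0.055296 − 0.055721)/15 = 0.055268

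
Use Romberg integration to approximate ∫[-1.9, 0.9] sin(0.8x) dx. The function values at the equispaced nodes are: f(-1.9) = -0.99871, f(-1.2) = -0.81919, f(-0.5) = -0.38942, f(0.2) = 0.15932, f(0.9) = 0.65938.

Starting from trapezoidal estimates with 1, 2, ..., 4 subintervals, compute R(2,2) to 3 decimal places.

R(0,0) (trapezoid, 1 panel, h=2.8000): -0.47506
R(1,0) (trapezoid, 2 panels, h=1.4000): -0.78272
R(2,0) (trapezoid, 4 panels, h=0.7000): -0.85327
R(1,1) = -0.78272 + (-0.78272 − (-0.47506))/3 = -0.88527
R(2,1) = -0.85327 + (-0.85327 − (-0.78272))/3 = -0.87679
R(2,2) = -0.87679 + (-0.87679 − (-0.88527))/15 = -0.87622

-0.876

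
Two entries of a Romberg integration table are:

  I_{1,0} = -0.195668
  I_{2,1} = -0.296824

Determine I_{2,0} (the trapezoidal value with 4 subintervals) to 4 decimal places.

-0.2715

From I_{2,1} = (4·I_{2,0} − I_{1,0})/3, solve for I_{2,0}:
4·I_{2,0} = 3·(-0.296824) + (-0.195668) = -1.086140
I_{2,0} = -0.271535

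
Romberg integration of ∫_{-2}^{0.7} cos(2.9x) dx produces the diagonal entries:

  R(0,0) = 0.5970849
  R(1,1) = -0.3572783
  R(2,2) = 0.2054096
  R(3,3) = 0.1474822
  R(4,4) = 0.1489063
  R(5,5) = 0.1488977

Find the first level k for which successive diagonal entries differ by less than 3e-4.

k = 5

|R(1,1) − R(0,0)| = 0.9543632 ≥ 3e-4
|R(2,2) − R(1,1)| = 0.5626879 ≥ 3e-4
|R(3,3) − R(2,2)| = 0.0579274 ≥ 3e-4
|R(4,4) − R(3,3)| = 0.0014241 ≥ 3e-4
|R(5,5) − R(4,4)| = 0.0000086 < 3e-4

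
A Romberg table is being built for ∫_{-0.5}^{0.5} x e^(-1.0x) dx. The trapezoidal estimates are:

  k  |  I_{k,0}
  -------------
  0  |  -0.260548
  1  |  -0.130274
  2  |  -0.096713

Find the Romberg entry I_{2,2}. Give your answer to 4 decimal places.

-0.0854

Richardson extrapolation on the trapezoidal column (denominator 4−1=3):
I_{1,1} = (4·(-0.130274) − (-0.260548)) / 3 = -0.086849
I_{2,1} = (4·(-0.096713) − (-0.130274)) / 3 = -0.085526
I_{2,2} = (16·(-0.085526) − (-0.086849)) / 15 = -0.085438
(Column j=1 coincides with Simpson's rule on the same nodes.)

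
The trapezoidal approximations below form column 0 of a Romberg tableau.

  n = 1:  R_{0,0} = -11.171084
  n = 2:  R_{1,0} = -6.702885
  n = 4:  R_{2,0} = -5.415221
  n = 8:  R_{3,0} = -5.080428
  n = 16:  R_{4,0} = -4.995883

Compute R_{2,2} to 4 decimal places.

-4.9708

Richardson extrapolation on the trapezoidal column (denominator 4−1=3):
R_{1,1} = (4·(-6.702885) − (-11.171084)) / 3 = -5.213485
R_{2,1} = (4·(-5.415221) − (-6.702885)) / 3 = -4.986000
R_{2,2} = -4.986000 + (-4.986000 − (-5.213485))/15 = -4.970834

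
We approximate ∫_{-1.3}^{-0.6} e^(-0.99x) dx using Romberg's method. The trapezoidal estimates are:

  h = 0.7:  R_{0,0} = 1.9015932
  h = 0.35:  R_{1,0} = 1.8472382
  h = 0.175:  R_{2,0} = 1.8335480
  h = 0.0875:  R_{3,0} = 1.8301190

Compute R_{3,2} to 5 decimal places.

Richardson extrapolation on the trapezoidal column (denominator 4−1=3):
R_{2,1} = 1.8335480 + (1.8335480 − 1.8472382)/3 = 1.8289846
R_{3,1} = (4·1.8301190 − 1.8335480) / 3 = 1.8289760
R_{3,2} = (16·1.8289760 − 1.8289846) / 15 = 1.8289754

1.82898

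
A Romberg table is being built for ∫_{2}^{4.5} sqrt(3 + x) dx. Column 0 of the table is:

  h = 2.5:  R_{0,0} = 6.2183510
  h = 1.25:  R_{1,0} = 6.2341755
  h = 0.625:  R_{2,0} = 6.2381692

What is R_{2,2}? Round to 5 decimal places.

Richardson extrapolation on the trapezoidal column (denominator 4−1=3):
R_{1,1} = 6.2341755 + (6.2341755 − 6.2183510)/3 = 6.2394503
R_{2,1} = (4·6.2381692 − 6.2341755) / 3 = 6.2395004
R_{2,2} = 6.2395004 + (6.2395004 − 6.2394503)/15 = 6.2395037

6.23950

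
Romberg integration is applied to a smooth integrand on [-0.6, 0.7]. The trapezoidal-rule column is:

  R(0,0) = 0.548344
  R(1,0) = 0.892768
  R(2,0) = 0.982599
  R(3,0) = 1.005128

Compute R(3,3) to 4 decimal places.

1.0126

Richardson extrapolation on the trapezoidal column (denominator 4−1=3):
R(1,1) = 0.892768 + (0.892768 − 0.548344)/3 = 1.007576
R(2,1) = 0.982599 + (0.982599 − 0.892768)/3 = 1.012543
R(3,1) = 1.005128 + (1.005128 − 0.982599)/3 = 1.012638
R(2,2) = 1.012543 + (1.012543 − 1.007576)/15 = 1.012874
R(3,2) = (16·1.012638 − 1.012543) / 15 = 1.012644
R(3,3) = (64·1.012644 − 1.012874) / 63 = 1.012640
(Column j=1 coincides with Simpson's rule on the same nodes.)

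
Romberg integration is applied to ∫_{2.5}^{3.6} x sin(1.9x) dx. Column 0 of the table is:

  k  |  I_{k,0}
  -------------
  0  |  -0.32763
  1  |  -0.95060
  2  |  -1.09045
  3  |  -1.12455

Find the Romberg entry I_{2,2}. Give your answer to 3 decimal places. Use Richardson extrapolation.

I_{1,1} = (4·(-0.95060) − (-0.32763)) / 3 = -1.15826
I_{2,1} = (4·(-1.09045) − (-0.95060)) / 3 = -1.13707
I_{2,2} = (16·(-1.13707) − (-1.15826)) / 15 = -1.13566

-1.136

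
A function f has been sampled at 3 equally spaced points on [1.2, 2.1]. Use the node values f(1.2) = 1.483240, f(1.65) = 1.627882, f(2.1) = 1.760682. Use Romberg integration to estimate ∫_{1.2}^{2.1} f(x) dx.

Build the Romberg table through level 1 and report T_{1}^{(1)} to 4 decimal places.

T_{0}^{(0)} (trapezoid, 1 panel, h=0.9000): 1.459765
T_{1}^{(0)} (trapezoid, 2 panels, h=0.4500): 1.462429
T_{1}^{(1)} = 1.462429 + (1.462429 − 1.459765)/3 = 1.463317

1.4633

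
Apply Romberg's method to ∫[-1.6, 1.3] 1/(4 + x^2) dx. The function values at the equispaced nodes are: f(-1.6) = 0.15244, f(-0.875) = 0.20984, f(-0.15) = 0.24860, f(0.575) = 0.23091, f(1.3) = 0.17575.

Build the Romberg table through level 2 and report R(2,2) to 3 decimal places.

0.625

R(0,0) (trapezoid, 1 panel, h=2.9000): 0.47588
R(1,0) (trapezoid, 2 panels, h=1.4500): 0.59841
R(2,0) (trapezoid, 4 panels, h=0.7250): 0.61875
R(1,1) = 0.59841 + (0.59841 − 0.47588)/3 = 0.63925
R(2,1) = 0.61875 + (0.61875 − 0.59841)/3 = 0.62553
R(2,2) = 0.62553 + (0.62553 − 0.63925)/15 = 0.62462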